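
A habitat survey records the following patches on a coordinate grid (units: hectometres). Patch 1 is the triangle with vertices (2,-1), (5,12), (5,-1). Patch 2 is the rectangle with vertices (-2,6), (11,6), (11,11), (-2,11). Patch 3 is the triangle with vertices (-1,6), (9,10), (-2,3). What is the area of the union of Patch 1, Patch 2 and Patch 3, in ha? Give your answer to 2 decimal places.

86.03

By inclusion–exclusion:
Individual areas: |Patch 1| = 19.5, |Patch 2| = 65, |Patch 3| = 13.
|Patch 1∩Patch 2| = 4.0385.
|Patch 1∩Patch 3| = 1.1469.
|Patch 2∩Patch 3| = 7.4286.
|Patch 1∩Patch 2∩Patch 3| = 1.1469.
|Patch 1 ∪ Patch 2 ∪ Patch 3| = 97.5 − 12.6139 + 1.1469 = 86.03.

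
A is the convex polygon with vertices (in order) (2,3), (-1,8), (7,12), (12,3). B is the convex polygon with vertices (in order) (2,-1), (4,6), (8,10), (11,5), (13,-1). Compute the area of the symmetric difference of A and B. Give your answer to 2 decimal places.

|A| = 71, |B| = 74.5, |A∩B| = 35.2857.
|A △ B| = |A| + |B| − 2·|A∩B| = 71 + 74.5 − 70.5714 = 74.93.

74.93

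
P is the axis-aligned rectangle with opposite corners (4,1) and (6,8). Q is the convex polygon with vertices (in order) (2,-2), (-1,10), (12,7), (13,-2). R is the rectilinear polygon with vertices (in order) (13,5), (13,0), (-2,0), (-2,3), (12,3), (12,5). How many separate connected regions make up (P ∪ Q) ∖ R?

2

(P ∪ Q) ∖ R splits into 2 disjoint pieces (area 65.5972, area 22.2778).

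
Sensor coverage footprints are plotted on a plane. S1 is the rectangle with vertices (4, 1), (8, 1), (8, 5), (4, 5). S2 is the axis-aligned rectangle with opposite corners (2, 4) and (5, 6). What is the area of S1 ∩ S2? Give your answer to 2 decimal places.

|S1∩S2|: x∈[4,5], y∈[4,5] → 1·1 = 1.

1.00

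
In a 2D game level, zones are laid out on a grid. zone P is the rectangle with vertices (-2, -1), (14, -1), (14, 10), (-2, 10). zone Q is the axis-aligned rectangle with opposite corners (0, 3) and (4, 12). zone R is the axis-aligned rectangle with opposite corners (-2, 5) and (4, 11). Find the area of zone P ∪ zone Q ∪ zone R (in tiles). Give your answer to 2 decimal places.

186.00

By inclusion–exclusion:
Individual areas: |zone P| = 176, |zone Q| = 36, |zone R| = 36.
|zone P∩zone Q|: x∈[0,4], y∈[3,10] → 4·7 = 28.
|zone P∩zone R|: x∈[-2,4], y∈[5,10] → 6·5 = 30.
|zone Q∩zone R|: x∈[0,4], y∈[5,11] → 4·6 = 24.
|zone P∩zone Q∩zone R| = 20.
|zone P ∪ zone Q ∪ zone R| = 248 − 82 + 20 = 186.00.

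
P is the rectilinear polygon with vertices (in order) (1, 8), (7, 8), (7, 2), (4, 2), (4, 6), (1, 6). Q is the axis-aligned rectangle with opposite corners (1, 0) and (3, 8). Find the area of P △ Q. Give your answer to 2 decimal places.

|P| = 24, |Q| = 16, |P∩Q| = 4.
|P △ Q| = |P| + |Q| − 2·|P∩Q| = 24 + 16 − 8 = 32.00.

32.00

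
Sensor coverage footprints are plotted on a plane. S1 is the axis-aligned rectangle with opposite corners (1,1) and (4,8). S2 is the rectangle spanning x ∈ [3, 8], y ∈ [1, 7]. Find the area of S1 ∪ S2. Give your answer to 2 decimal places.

By inclusion–exclusion:
Individual areas: |S1| = 21, |S2| = 30.
|S1∩S2|: x∈[3,4], y∈[1,7] → 1·6 = 6.
|S1 ∪ S2| = 51 − 6 = 45.00.

45.00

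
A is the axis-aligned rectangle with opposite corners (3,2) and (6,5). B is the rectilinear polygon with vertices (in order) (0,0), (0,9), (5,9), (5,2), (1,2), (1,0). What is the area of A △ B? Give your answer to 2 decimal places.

34.00

|A| = 9, |B| = 37, |A∩B| = 6.
|A △ B| = |A| + |B| − 2·|A∩B| = 9 + 37 − 12 = 34.00.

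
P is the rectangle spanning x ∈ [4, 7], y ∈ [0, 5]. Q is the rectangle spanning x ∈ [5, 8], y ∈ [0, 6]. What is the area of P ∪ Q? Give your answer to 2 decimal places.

By inclusion–exclusion:
Individual areas: |P| = 15, |Q| = 18.
|P∩Q|: x∈[5,7], y∈[0,5] → 2·5 = 10.
|P ∪ Q| = 33 − 10 = 23.00.

23.00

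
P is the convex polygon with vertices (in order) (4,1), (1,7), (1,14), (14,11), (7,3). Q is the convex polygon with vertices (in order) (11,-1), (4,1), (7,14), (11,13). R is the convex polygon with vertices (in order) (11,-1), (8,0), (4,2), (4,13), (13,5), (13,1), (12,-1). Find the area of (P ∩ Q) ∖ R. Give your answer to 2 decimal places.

15.64

|P ∩ Q| = 43.7625.
|(P ∩ Q) ∩ R| = 28.122.
|(P ∩ Q) ∖ R| = 43.7625 − 28.122 = 15.64.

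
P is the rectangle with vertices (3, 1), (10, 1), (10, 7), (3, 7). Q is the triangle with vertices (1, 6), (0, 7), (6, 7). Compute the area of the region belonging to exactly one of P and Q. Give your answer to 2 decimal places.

|P| = 42, |Q| = 3, |P∩Q| = 0.9.
|P △ Q| = |P| + |Q| − 2·|P∩Q| = 42 + 3 − 1.8 = 43.20.

43.20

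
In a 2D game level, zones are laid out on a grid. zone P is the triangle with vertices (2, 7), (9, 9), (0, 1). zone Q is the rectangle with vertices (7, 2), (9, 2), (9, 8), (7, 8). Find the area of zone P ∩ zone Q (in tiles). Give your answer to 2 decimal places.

0.34

The intersection is the polygon with vertices (7,7.222), (7,8), (7.875,8).
By the shoelace formula its area is 0.34.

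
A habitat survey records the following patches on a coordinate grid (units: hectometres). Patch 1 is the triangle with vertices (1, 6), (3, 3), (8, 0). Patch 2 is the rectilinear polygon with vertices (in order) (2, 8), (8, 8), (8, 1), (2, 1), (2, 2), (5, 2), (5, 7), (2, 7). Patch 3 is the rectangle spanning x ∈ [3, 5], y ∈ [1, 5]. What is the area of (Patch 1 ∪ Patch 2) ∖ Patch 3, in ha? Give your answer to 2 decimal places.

|Patch 1 ∪ Patch 2| = 30.5595.
|(Patch 1 ∪ Patch 2) ∩ Patch 3| = 4.0238.
|(Patch 1 ∪ Patch 2) ∖ Patch 3| = 30.5595 − 4.0238 = 26.54.

26.54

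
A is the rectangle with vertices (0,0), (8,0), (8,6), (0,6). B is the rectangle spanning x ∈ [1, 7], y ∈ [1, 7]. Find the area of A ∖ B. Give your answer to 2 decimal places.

|A∩B|: x∈[1,7], y∈[1,6] → 6·5 = 30.
|A| = 48.
|A ∖ B| = |A| − |A∩B| = 48 − 30 = 18.00.

18.00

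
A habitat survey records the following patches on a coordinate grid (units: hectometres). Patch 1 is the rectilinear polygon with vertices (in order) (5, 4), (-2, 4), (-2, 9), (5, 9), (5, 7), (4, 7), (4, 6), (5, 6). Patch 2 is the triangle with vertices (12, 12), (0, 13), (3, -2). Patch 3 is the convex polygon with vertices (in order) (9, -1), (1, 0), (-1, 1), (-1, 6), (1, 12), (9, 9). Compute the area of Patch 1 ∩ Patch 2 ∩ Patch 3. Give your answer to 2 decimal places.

17.50

The intersection is the polygon with vertices (0.8,9), (5,9), (5,7), (4,7), (4,6), (5,6), (5,4), (1.8,4).
By the shoelace formula its area is 17.50.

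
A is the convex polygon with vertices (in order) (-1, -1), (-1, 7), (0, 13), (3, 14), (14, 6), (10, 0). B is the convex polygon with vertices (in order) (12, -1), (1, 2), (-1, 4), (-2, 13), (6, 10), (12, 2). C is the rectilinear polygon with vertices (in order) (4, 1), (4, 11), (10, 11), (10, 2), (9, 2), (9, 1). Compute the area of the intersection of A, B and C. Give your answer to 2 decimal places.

The intersection is the polygon with vertices (6,10), (10,4.667), (10,2), (9,2), (9,1), (4.667,1), (4,1.182), (4,10.75).
By the shoelace formula its area is 43.02.

43.02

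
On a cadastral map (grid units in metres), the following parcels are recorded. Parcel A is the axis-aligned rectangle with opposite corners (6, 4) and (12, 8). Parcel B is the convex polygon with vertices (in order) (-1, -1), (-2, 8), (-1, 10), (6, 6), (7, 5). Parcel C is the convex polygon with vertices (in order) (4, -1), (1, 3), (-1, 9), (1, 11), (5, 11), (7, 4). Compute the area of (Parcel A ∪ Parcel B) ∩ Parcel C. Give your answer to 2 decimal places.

32.06

|Parcel A ∪ Parcel B| = 74.125.
|(Parcel A ∪ Parcel B) ∩ Parcel C| = 32.06.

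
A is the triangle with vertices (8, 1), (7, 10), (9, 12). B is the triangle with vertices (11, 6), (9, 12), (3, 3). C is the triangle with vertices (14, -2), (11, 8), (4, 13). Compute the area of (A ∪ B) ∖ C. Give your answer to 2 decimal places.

|A ∪ B| = 29.4598.
|(A ∪ B) ∩ C| = 11.3524.
|(A ∪ B) ∖ C| = 29.4598 − 11.3524 = 18.11.

18.11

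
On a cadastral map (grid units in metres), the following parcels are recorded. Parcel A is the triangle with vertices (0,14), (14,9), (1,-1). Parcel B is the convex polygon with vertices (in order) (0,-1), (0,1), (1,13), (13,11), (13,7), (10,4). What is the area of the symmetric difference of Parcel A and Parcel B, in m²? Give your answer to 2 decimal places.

|Parcel A| = 102.5, |Parcel B| = 119.5, |Parcel A∩Parcel B| = 96.6878.
|Parcel A △ Parcel B| = |Parcel A| + |Parcel B| − 2·|Parcel A∩Parcel B| = 102.5 + 119.5 − 193.3757 = 28.62.

28.62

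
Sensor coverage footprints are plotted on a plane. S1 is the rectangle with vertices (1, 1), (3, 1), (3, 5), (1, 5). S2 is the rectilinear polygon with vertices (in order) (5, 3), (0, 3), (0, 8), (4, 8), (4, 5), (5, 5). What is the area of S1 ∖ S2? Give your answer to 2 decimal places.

|S1| = 8, |S1∩S2| = 4.
|S1 ∖ S2| = |S1| − |S1∩S2| = 8 − 4 = 4.00.

4.00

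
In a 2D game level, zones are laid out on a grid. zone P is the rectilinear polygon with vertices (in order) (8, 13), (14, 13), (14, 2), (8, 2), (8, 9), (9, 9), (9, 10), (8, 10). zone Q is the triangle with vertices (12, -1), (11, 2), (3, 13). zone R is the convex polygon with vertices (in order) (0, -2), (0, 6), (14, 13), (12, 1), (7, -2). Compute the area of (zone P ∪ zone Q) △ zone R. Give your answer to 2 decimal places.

107.18

|zone P ∪ zone Q| = 68.6498.
|(zone P ∪ zone Q) ∩ zone R| = 48.4856.
|(zone P ∪ zone Q) △ zone R| = 68.6498 + 135.5 − 96.9713 = 107.18.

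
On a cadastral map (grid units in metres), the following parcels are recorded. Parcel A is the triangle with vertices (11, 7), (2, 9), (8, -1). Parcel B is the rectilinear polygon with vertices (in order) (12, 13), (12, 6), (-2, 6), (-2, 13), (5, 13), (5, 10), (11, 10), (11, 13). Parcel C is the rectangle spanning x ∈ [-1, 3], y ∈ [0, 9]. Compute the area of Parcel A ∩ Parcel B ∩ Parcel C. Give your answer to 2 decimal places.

The intersection is the polygon with vertices (3,8.778), (3,7.333), (2,9).
By the shoelace formula its area is 0.72.

0.72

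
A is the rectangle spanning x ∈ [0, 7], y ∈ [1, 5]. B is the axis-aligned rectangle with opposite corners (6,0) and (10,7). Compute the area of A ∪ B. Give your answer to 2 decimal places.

By inclusion–exclusion:
Individual areas: |A| = 28, |B| = 28.
|A∩B|: x∈[6,7], y∈[1,5] → 1·4 = 4.
|A ∪ B| = 56 − 4 = 52.00.

52.00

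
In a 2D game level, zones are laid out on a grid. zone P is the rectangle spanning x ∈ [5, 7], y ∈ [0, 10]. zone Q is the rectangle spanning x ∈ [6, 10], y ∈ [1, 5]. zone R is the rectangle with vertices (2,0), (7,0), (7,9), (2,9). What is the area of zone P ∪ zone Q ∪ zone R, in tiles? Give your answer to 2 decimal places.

By inclusion–exclusion:
Individual areas: |zone P| = 20, |zone Q| = 16, |zone R| = 45.
|zone P∩zone Q|: x∈[6,7], y∈[1,5] → 1·4 = 4.
|zone P∩zone R|: x∈[5,7], y∈[0,9] → 2·9 = 18.
|zone Q∩zone R|: x∈[6,7], y∈[1,5] → 1·4 = 4.
|zone P∩zone Q∩zone R| = 4.
|zone P ∪ zone Q ∪ zone R| = 81 − 26 + 4 = 59.00.

59.00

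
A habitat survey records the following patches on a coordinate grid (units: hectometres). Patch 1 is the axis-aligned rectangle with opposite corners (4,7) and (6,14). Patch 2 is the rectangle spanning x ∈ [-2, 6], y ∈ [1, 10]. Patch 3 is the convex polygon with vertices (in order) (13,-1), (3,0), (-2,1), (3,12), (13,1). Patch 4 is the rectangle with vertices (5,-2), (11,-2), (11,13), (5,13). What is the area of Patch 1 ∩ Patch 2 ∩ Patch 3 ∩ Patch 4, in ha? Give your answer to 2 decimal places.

2.25

The intersection is the polygon with vertices (6,8.7), (6,7), (5,7), (5,9.8).
By the shoelace formula its area is 2.25.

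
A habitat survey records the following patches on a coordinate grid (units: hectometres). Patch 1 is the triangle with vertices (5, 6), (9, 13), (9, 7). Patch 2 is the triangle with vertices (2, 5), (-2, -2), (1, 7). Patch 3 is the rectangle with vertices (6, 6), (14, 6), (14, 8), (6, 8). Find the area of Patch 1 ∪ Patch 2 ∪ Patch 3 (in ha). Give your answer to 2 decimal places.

By inclusion–exclusion:
Individual areas: |Patch 1| = 12, |Patch 2| = 7.5, |Patch 3| = 16.
|Patch 1∩Patch 2| = 0.
|Patch 1∩Patch 3| = 4.1071.
|Patch 2∩Patch 3| = 0.
|Patch 1∩Patch 2∩Patch 3| = 0.
|Patch 1 ∪ Patch 2 ∪ Patch 3| = 35.5 − 4.1071 + 0 = 31.39.

31.39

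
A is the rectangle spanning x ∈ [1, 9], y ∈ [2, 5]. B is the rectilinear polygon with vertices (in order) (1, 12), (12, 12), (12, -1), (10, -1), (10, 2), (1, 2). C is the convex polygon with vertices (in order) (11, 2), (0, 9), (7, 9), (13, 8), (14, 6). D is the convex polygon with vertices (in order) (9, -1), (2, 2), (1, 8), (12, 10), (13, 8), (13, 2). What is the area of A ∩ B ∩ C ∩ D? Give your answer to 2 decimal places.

2.34

The intersection is the polygon with vertices (6.286,5), (9,5), (9,3.273).
By the shoelace formula its area is 2.34.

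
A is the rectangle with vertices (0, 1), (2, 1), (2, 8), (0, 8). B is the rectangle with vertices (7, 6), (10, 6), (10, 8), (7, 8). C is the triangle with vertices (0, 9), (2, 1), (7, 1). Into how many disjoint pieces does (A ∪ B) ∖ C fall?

(A ∪ B) ∖ C splits into 3 disjoint pieces (area 0.7232, area 7.875, area 6).

3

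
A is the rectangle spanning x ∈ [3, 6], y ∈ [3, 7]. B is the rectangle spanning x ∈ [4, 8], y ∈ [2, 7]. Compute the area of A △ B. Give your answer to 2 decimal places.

|A∩B|: x∈[4,6], y∈[3,7] → 2·4 = 8.
|A △ B| = |A| + |B| − 2·|A∩B| = 12 + 20 − 16 = 16.00.

16.00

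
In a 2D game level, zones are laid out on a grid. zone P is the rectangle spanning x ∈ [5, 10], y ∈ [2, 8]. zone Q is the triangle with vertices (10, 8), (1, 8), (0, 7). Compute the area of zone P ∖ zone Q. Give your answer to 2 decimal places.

|zone P| = 30, |zone P∩zone Q| = 1.25.
|zone P ∖ zone Q| = |zone P| − |zone P∩zone Q| = 30 − 1.25 = 28.75.

28.75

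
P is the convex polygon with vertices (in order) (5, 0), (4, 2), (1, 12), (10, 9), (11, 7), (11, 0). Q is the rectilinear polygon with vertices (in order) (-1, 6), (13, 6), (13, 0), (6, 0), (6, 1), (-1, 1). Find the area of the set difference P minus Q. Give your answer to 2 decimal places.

|P| = 80.5, |P∩Q| = 42.15.
|P ∖ Q| = |P| − |P∩Q| = 80.5 − 42.15 = 38.35.

38.35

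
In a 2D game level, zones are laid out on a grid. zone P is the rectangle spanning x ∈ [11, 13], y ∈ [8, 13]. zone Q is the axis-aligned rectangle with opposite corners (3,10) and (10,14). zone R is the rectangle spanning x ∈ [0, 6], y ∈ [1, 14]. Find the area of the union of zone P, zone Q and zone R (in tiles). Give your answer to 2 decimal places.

By inclusion–exclusion:
Individual areas: |zone P| = 10, |zone Q| = 28, |zone R| = 78.
|zone P∩zone Q| = 0 (no overlap).
|zone P∩zone R| = 0 (no overlap).
|zone Q∩zone R|: x∈[3,6], y∈[10,14] → 3·4 = 12.
|zone P∩zone Q∩zone R| = 0.
|zone P ∪ zone Q ∪ zone R| = 116 − 12 + 0 = 104.00.

104.00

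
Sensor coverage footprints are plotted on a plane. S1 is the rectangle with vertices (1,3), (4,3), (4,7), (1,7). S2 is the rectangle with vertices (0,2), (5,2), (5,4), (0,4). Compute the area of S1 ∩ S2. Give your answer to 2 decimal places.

|S1∩S2|: x∈[1,4], y∈[3,4] → 3·1 = 3.

3.00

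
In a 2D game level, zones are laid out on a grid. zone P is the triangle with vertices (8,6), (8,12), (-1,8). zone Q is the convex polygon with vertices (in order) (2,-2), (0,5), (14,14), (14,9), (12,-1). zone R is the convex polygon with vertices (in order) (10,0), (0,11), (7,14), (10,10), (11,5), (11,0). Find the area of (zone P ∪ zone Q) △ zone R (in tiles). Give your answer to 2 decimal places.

115.19

|zone P ∪ zone Q| = 154.0799.
|(zone P ∪ zone Q) ∩ zone R| = 57.4472.
|(zone P ∪ zone Q) △ zone R| = 154.0799 + 76 − 114.8943 = 115.19.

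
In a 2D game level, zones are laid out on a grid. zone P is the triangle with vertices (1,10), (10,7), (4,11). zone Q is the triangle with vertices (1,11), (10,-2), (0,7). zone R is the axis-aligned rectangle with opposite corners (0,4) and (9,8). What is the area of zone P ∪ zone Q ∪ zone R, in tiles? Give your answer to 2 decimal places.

By inclusion–exclusion:
Individual areas: |zone P| = 9, |zone Q| = 24.5, |zone R| = 36.
|zone P∩zone Q| = 0.1688.
|zone P∩zone R| = 0.5833.
|zone Q∩zone R| = 12.7212.
|zone P∩zone Q∩zone R| = 0.
|zone P ∪ zone Q ∪ zone R| = 69.5 − 13.4732 + 0 = 56.03.

56.03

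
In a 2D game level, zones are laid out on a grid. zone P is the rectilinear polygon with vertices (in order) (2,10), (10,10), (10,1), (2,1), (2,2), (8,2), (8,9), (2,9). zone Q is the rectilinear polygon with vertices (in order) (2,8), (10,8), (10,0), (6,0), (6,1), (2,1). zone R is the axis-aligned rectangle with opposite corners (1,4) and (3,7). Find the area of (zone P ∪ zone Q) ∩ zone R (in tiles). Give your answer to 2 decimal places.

3.00

The region (zone P ∪ zone Q) ∩ zone R is the polygon with vertices (2,7), (3,7), (3,4), (2,4).
By the shoelace formula its area is 3.00.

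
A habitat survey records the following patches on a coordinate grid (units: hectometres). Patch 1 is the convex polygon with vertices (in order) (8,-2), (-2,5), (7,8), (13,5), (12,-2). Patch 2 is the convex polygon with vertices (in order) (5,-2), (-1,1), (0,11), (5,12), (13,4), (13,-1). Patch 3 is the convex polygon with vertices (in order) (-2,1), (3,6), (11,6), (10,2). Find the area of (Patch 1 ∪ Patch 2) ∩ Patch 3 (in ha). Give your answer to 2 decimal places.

The region (Patch 1 ∪ Patch 2) ∩ Patch 3 is the polygon with vertices (-0.889,2.111), (3,6), (11,6), (10,2), (-0.992,1.084).
By the shoelace formula its area is 42.99.

42.99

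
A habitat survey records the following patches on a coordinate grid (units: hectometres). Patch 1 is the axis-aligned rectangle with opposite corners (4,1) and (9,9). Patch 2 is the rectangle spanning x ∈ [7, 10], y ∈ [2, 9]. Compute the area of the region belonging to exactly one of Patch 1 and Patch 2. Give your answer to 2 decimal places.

33.00

|Patch 1∩Patch 2|: x∈[7,9], y∈[2,9] → 2·7 = 14.
|Patch 1 △ Patch 2| = |Patch 1| + |Patch 2| − 2·|Patch 1∩Patch 2| = 40 + 21 − 28 = 33.00.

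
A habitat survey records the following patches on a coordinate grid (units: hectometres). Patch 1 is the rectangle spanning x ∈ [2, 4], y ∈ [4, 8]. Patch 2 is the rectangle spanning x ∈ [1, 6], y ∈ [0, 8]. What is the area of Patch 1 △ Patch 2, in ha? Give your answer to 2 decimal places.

32.00

|Patch 1∩Patch 2|: x∈[2,4], y∈[4,8] → 2·4 = 8.
|Patch 1 △ Patch 2| = |Patch 1| + |Patch 2| − 2·|Patch 1∩Patch 2| = 8 + 40 − 16 = 32.00.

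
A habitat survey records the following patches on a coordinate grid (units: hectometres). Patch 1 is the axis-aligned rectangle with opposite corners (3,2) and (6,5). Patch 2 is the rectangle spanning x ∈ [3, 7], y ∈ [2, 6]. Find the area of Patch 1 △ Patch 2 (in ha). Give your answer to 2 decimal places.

|Patch 1∩Patch 2|: x∈[3,6], y∈[2,5] → 3·3 = 9.
|Patch 1 △ Patch 2| = |Patch 1| + |Patch 2| − 2·|Patch 1∩Patch 2| = 9 + 16 − 18 = 7.00.

7.00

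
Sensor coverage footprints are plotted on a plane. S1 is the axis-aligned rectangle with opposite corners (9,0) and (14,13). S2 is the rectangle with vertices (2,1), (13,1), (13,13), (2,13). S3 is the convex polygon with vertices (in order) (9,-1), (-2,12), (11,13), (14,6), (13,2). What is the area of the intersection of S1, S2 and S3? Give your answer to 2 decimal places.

The intersection is the polygon with vertices (13,2), (11.667,1), (9,1), (9,12.846), (11,13), (13,8.333).
By the shoelace formula its area is 42.51.

42.51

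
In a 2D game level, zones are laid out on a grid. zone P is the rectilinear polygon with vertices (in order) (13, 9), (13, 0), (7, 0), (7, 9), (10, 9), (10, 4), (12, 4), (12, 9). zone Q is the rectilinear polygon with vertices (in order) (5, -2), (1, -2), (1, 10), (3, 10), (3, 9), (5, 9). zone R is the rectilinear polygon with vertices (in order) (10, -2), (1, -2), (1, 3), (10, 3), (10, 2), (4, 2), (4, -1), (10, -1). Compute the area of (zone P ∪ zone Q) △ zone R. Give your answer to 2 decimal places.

|zone P ∪ zone Q| = 90.
|(zone P ∪ zone Q) ∩ zone R| = 20.
|(zone P ∪ zone Q) △ zone R| = 90 + 27 − 40 = 77.00.

77.00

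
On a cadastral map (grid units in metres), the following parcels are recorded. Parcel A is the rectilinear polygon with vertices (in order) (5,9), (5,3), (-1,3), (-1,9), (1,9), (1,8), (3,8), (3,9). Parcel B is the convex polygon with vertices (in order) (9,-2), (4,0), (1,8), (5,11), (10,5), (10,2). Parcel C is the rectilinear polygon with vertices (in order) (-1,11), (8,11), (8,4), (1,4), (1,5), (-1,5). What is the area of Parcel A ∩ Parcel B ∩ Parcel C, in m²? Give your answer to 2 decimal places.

15.00

The intersection is the polygon with vertices (1,8), (3,8), (3,9), (5,9), (5,4), (2.5,4).
By the shoelace formula its area is 15.00.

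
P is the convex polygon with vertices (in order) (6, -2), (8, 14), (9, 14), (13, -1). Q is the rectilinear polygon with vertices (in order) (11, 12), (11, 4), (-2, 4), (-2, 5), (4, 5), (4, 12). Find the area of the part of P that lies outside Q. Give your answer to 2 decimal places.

36.53

|P| = 62.5, |P∩Q| = 25.9667.
|P ∖ Q| = |P| − |P∩Q| = 62.5 − 25.9667 = 36.53.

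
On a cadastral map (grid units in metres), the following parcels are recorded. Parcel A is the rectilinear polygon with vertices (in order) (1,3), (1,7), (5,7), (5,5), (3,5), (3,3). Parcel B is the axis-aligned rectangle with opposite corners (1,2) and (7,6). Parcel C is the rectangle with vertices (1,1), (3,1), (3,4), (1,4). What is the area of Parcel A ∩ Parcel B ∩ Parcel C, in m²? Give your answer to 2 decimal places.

2.00

The intersection is the polygon with vertices (3,3), (1,3), (1,4), (3,4).
By the shoelace formula its area is 2.00.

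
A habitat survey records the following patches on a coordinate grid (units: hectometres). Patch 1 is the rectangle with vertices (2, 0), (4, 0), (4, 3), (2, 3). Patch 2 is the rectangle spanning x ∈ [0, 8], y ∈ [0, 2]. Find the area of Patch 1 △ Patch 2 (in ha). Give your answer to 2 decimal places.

|Patch 1∩Patch 2|: x∈[2,4], y∈[0,2] → 2·2 = 4.
|Patch 1 △ Patch 2| = |Patch 1| + |Patch 2| − 2·|Patch 1∩Patch 2| = 6 + 16 − 8 = 14.00.

14.00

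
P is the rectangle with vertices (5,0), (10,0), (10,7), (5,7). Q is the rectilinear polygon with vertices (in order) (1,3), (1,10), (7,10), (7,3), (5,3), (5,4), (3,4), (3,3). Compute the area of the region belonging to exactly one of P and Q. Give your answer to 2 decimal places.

|P| = 35, |Q| = 40, |P∩Q| = 8.
|P △ Q| = |P| + |Q| − 2·|P∩Q| = 35 + 40 − 16 = 59.00.

59.00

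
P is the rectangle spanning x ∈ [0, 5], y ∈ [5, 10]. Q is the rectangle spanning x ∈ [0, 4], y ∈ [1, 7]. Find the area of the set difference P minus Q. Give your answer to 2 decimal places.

17.00

|P∩Q|: x∈[0,4], y∈[5,7] → 4·2 = 8.
|P| = 25.
|P ∖ Q| = |P| − |P∩Q| = 25 − 8 = 17.00.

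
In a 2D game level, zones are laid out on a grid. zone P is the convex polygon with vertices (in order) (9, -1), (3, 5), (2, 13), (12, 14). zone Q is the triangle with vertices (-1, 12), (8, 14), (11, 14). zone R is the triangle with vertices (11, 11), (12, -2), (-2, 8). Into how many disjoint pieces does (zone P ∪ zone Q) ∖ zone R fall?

(zone P ∪ zone Q) ∖ zone R splits into 2 disjoint pieces (area 34.3134, area 2.4).

2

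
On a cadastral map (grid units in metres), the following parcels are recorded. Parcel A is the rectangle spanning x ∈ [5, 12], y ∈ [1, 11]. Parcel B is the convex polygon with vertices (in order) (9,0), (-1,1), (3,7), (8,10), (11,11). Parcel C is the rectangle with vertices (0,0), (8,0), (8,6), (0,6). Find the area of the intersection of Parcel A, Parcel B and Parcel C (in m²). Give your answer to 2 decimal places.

The intersection is the polygon with vertices (5,6), (8,6), (8,1), (5,1).
By the shoelace formula its area is 15.00.

15.00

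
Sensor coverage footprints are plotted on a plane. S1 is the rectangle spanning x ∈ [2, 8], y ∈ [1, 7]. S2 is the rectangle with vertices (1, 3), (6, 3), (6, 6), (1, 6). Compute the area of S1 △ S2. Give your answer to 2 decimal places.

27.00

|S1∩S2|: x∈[2,6], y∈[3,6] → 4·3 = 12.
|S1 △ S2| = |S1| + |S2| − 2·|S1∩S2| = 36 + 15 − 24 = 27.00.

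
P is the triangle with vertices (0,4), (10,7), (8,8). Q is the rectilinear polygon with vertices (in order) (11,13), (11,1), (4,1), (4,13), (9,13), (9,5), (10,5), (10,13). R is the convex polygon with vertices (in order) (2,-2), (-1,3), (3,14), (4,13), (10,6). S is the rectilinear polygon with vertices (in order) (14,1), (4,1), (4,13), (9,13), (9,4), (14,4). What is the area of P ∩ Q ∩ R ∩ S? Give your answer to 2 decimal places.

5.92

The intersection is the polygon with vertices (8,8), (8.5,7.75), (9,7.167), (9,6.7), (4,5.2), (4,6).
By the shoelace formula its area is 5.92.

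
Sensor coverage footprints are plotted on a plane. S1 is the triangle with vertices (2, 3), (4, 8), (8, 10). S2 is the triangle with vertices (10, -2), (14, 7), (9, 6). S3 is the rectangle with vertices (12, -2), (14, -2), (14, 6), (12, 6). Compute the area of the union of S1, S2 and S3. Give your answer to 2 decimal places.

By inclusion–exclusion:
Individual areas: |S1| = 8, |S2| = 20.5, |S3| = 16.
|S1∩S2| = 0.
|S1∩S3| = 0.
|S2∩S3| = 2.7222.
|S1∩S2∩S3| = 0.
|S1 ∪ S2 ∪ S3| = 44.5 − 2.7222 + 0 = 41.78.

41.78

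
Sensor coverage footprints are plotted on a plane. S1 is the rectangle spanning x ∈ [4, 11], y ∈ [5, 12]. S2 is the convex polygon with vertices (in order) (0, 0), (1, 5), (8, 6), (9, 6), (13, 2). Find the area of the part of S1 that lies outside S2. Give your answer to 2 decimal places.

|S1| = 49, |S1∩S2| = 4.3571.
|S1 ∖ S2| = |S1| − |S1∩S2| = 49 − 4.3571 = 44.64.

44.64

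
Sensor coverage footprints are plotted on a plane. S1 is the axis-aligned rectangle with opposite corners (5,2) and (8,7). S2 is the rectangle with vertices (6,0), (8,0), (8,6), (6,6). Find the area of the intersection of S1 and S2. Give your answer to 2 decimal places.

8.00

|S1∩S2|: x∈[6,8], y∈[2,6] → 2·4 = 8.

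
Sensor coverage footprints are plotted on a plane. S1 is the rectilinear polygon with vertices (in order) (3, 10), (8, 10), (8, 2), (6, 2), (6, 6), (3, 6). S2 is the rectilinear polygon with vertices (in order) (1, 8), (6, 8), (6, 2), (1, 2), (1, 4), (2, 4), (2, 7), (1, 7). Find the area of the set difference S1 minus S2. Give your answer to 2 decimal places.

|S1| = 28, |S1∩S2| = 6.
|S1 ∖ S2| = |S1| − |S1∩S2| = 28 − 6 = 22.00.

22.00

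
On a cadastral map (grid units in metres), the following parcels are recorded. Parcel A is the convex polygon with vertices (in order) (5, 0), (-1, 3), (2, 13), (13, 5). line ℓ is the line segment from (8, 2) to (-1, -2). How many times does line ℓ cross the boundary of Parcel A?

1

The segment meets the boundary at (4.294,0.353).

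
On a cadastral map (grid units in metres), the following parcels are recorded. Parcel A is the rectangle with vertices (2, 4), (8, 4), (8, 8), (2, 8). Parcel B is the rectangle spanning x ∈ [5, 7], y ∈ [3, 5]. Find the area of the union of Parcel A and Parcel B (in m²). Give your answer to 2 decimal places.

26.00

By inclusion–exclusion:
Individual areas: |Parcel A| = 24, |Parcel B| = 4.
|Parcel A∩Parcel B|: x∈[5,7], y∈[4,5] → 2·1 = 2.
|Parcel A ∪ Parcel B| = 28 − 2 = 26.00.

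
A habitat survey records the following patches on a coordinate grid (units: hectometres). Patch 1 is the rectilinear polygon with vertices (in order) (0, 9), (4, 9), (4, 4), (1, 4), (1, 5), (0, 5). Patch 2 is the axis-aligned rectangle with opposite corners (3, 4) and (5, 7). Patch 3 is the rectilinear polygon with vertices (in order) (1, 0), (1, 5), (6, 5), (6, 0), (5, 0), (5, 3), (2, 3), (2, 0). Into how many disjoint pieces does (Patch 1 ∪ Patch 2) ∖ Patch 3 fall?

(Patch 1 ∪ Patch 2) ∖ Patch 3 is a single connected region.

1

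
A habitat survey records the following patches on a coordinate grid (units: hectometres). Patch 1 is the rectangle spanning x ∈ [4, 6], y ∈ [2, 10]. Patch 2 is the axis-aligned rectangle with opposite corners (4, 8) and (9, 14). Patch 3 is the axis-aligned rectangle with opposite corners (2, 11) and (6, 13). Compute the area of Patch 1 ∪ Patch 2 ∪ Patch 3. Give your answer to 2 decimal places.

46.00

By inclusion–exclusion:
Individual areas: |Patch 1| = 16, |Patch 2| = 30, |Patch 3| = 8.
|Patch 1∩Patch 2|: x∈[4,6], y∈[8,10] → 2·2 = 4.
|Patch 1∩Patch 3| = 0 (no overlap).
|Patch 2∩Patch 3|: x∈[4,6], y∈[11,13] → 2·2 = 4.
|Patch 1∩Patch 2∩Patch 3| = 0.
|Patch 1 ∪ Patch 2 ∪ Patch 3| = 54 − 8 + 0 = 46.00.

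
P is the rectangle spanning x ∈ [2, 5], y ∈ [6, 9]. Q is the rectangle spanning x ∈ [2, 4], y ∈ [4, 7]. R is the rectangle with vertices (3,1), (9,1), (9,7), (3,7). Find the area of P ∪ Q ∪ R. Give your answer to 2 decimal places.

By inclusion–exclusion:
Individual areas: |P| = 9, |Q| = 6, |R| = 36.
|P∩Q|: x∈[2,4], y∈[6,7] → 2·1 = 2.
|P∩R|: x∈[3,5], y∈[6,7] → 2·1 = 2.
|Q∩R|: x∈[3,4], y∈[4,7] → 1·3 = 3.
|P∩Q∩R| = 1.
|P ∪ Q ∪ R| = 51 − 7 + 1 = 45.00.

45.00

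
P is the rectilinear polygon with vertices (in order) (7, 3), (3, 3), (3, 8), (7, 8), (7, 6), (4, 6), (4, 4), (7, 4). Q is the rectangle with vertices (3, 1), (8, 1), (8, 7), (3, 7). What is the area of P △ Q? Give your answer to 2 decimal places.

|P| = 14, |Q| = 30, |P∩Q| = 10.
|P △ Q| = |P| + |Q| − 2·|P∩Q| = 14 + 30 − 20 = 24.00.

24.00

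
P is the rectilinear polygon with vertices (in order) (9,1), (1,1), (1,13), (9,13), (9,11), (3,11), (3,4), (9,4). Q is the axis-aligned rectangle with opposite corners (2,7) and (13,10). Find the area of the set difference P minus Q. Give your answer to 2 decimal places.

51.00

|P| = 54, |P∩Q| = 3.
|P ∖ Q| = |P| − |P∩Q| = 54 − 3 = 51.00.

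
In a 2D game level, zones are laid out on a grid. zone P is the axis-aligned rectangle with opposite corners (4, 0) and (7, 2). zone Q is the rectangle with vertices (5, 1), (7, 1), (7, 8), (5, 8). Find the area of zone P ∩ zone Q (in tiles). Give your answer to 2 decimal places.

2.00

|zone P∩zone Q|: x∈[5,7], y∈[1,2] → 2·1 = 2.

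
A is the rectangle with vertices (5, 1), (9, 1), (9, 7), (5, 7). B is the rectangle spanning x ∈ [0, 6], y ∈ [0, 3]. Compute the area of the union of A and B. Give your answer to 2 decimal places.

40.00

By inclusion–exclusion:
Individual areas: |A| = 24, |B| = 18.
|A∩B|: x∈[5,6], y∈[1,3] → 1·2 = 2.
|A ∪ B| = 42 − 2 = 40.00.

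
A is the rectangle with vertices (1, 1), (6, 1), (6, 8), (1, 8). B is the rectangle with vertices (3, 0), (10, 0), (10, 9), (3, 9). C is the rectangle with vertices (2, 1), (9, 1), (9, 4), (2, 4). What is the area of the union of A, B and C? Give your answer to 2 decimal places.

77.00

By inclusion–exclusion:
Individual areas: |A| = 35, |B| = 63, |C| = 21.
|A∩B|: x∈[3,6], y∈[1,8] → 3·7 = 21.
|A∩C|: x∈[2,6], y∈[1,4] → 4·3 = 12.
|B∩C|: x∈[3,9], y∈[1,4] → 6·3 = 18.
|A∩B∩C| = 9.
|A ∪ B ∪ C| = 119 − 51 + 9 = 77.00.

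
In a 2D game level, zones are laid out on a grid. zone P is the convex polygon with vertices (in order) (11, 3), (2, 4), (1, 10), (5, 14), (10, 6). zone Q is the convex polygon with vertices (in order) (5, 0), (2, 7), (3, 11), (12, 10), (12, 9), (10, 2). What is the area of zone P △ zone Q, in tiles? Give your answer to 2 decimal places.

45.24

|zone P| = 64, |zone Q| = 77, |zone P∩zone Q| = 47.8814.
|zone P △ zone Q| = |zone P| + |zone Q| − 2·|zone P∩zone Q| = 64 + 77 − 95.7629 = 45.24.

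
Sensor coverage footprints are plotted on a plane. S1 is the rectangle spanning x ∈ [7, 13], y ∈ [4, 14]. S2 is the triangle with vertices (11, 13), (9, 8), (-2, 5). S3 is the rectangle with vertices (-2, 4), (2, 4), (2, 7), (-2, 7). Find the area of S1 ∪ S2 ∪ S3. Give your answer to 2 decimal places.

By inclusion–exclusion:
Individual areas: |S1| = 60, |S2| = 24.5, |S3| = 12.
|S1∩S2| = 10.6224.
|S1∩S3| = 0 (no overlap).
|S2∩S3| = 2.5682.
|S1∩S2∩S3| = 0.
|S1 ∪ S2 ∪ S3| = 96.5 − 13.1906 + 0 = 83.31.

83.31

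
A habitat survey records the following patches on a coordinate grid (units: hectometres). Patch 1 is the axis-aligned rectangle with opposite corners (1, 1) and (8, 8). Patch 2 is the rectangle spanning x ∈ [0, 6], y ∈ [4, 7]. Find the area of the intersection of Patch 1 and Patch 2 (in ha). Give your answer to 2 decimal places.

|Patch 1∩Patch 2|: x∈[1,6], y∈[4,7] → 5·3 = 15.

15.00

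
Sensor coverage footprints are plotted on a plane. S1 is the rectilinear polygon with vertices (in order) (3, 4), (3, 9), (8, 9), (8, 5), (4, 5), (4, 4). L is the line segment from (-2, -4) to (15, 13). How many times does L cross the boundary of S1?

2

The segment meets the boundary at (8,6), (7,5).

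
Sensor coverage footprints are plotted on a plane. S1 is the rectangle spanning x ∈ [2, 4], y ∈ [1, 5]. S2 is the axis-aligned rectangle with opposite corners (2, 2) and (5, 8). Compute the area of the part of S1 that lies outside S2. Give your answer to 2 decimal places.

2.00

|S1∩S2|: x∈[2,4], y∈[2,5] → 2·3 = 6.
|S1| = 8.
|S1 ∖ S2| = |S1| − |S1∩S2| = 8 − 6 = 2.00.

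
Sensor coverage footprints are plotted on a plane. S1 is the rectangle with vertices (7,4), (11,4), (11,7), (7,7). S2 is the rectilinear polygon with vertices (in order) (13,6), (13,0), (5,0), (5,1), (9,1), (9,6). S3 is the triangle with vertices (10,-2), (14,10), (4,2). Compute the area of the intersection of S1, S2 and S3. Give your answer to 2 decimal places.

4.00

The intersection is the polygon with vertices (9,4), (9,6), (11,6), (11,4).
By the shoelace formula its area is 4.00.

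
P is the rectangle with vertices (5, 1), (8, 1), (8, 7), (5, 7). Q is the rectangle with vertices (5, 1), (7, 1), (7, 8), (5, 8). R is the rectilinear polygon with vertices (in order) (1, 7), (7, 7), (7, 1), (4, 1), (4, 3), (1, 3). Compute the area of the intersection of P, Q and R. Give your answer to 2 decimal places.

12.00

The intersection is the polygon with vertices (7,1), (5,1), (5,7), (7,7).
By the shoelace formula its area is 12.00.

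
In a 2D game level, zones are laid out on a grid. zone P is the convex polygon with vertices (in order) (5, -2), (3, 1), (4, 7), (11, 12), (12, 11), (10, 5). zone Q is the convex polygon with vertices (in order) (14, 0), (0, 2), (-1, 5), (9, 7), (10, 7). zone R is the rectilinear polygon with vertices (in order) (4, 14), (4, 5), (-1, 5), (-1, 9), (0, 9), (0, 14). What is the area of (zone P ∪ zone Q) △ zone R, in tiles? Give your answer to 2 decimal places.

127.82

|zone P ∪ zone Q| = 92.9944.
|(zone P ∪ zone Q) ∩ zone R| = 2.5862.
|(zone P ∪ zone Q) △ zone R| = 92.9944 + 40 − 5.1724 = 127.82.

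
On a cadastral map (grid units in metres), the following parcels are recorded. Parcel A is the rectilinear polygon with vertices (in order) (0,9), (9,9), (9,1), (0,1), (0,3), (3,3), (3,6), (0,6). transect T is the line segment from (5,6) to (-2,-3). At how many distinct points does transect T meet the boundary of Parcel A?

3

The segment meets the boundary at (1.111,1), (2.667,3), (3,3.429).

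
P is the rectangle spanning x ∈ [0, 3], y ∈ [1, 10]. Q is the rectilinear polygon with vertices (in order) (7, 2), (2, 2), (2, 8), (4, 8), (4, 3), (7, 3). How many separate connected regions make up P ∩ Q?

1

P ∩ Q is a single connected region.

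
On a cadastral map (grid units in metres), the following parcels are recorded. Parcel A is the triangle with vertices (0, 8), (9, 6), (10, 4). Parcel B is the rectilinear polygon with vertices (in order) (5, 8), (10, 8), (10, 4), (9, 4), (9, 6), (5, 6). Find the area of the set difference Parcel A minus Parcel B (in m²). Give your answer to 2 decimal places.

|Parcel A| = 8, |Parcel A∩Parcel B| = 2.5778.
|Parcel A ∖ Parcel B| = |Parcel A| − |Parcel A∩Parcel B| = 8 − 2.5778 = 5.42.

5.42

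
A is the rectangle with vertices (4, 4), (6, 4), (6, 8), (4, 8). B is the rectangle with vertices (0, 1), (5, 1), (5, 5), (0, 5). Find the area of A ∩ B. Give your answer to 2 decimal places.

|A∩B|: x∈[4,5], y∈[4,5] → 1·1 = 1.

1.00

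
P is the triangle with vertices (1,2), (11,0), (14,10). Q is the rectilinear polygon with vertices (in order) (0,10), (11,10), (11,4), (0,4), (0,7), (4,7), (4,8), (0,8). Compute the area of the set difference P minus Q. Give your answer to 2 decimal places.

|P| = 53, |P∩Q| = 14.0192.
|P ∖ Q| = |P| − |P∩Q| = 53 − 14.0192 = 38.98.

38.98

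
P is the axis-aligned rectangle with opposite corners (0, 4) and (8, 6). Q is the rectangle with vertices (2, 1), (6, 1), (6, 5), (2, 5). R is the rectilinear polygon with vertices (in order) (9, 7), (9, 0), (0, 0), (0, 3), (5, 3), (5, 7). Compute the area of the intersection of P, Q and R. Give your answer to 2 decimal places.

1.00

The intersection is the polygon with vertices (6,5), (6,4), (5,4), (5,5).
By the shoelace formula its area is 1.00.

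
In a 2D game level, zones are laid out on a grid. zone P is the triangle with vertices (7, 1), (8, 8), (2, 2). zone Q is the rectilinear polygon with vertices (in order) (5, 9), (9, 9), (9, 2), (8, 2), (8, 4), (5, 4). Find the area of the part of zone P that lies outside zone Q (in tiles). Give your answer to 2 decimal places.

11.64

|zone P| = 18, |zone P∩zone Q| = 6.3571.
|zone P ∖ zone Q| = |zone P| − |zone P∩zone Q| = 18 − 6.3571 = 11.64.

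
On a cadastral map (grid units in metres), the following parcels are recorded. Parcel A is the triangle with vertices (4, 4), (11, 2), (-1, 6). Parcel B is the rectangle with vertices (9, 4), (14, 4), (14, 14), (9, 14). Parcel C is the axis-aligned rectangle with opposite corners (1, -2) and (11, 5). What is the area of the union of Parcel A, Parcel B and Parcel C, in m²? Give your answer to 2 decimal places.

By inclusion–exclusion:
Individual areas: |Parcel A| = 2, |Parcel B| = 50, |Parcel C| = 70.
|Parcel A∩Parcel B| = 0.
|Parcel A∩Parcel C| = 1.75.
|Parcel B∩Parcel C|: x∈[9,11], y∈[4,5] → 2·1 = 2.
|Parcel A∩Parcel B∩Parcel C| = 0.
|Parcel A ∪ Parcel B ∪ Parcel C| = 122 − 3.75 + 0 = 118.25.

118.25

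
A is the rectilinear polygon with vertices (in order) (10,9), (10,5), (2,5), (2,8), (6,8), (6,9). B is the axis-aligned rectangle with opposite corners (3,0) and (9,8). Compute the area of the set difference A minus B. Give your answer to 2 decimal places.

10.00

|A| = 28, |A∩B| = 18.
|A ∖ B| = |A| − |A∩B| = 28 − 18 = 10.00.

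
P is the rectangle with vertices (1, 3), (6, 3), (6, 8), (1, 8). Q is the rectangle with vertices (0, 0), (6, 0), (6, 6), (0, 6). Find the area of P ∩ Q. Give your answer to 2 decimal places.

|P∩Q|: x∈[1,6], y∈[3,6] → 5·3 = 15.

15.00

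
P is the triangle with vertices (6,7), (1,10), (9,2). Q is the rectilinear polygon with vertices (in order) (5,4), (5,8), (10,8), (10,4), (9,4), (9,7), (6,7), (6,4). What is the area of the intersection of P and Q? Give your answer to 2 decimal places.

1.80

The intersection is the polygon with vertices (6,7), (6,5), (5,6), (5,7.6).
By the shoelace formula its area is 1.80.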